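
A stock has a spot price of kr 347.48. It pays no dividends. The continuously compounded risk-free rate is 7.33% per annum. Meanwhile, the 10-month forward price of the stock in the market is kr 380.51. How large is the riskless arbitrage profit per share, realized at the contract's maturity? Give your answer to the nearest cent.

kr 11.14 per share

Fair forward: F* = S·e^(carry·T), with carry = r = 0.0733
F* = 347.48 · e^(0.0733 × 10/12) = 347.48 · e^0.061083 = 347.48 × 1.062987 = kr 369.3667
Market kr 380.51 > fair kr 369.3667: forward overpriced → cash-and-carry (buy spot, short the forward).
At maturity, profit = |F_mkt − F*| = |380.51 − 369.3667| = kr 11.14 per share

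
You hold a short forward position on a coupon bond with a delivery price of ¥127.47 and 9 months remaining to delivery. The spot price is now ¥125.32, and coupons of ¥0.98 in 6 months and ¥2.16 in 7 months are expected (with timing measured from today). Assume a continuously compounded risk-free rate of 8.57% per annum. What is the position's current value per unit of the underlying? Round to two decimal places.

-¥2.79

PV(remaining coupons) I = 0.98·e^(−0.0857·6/12) + 2.16·e^(−0.0857·7/12) = 2.9936
Current forward F = (S − I)·e^(rT) = (125.32 − 2.9936)·e^(0.0857·9/12) = 122.3264 × 1.066386 = 130.4472
Value (long) = (F − K)·e^(−rT) = (130.4472 − 127.47) × 0.937747 = 2.7919
Short position value = −(long value) = -¥2.79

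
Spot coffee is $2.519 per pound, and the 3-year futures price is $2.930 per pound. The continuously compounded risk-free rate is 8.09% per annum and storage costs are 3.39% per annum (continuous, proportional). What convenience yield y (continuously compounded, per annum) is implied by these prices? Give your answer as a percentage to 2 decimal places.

6.44%

F = S·e^((r+u−y)T) ⇒ (r+u−y) = ln(F/S)/T
ln(2.930/2.519) = 0.151140; /T ⇒ 0.050380
y = r + u − ln(F/S)/T = 0.0809 + 0.0339 − 0.050380 = 0.064420
y = 6.44%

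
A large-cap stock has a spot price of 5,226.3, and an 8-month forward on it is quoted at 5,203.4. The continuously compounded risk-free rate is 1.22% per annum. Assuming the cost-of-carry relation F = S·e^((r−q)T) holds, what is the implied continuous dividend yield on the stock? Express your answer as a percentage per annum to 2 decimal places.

1.88%

From F = S·e^((r−q)T): (r − q) = ln(F/S)/T
ln(5203.4/5226.3) = ln(0.995618) = -0.004392
(r − q) = -0.004392 / (8/12) = -0.006588
q = r − ln(F/S)/T = 0.0122 + 0.006588 = 0.018788
q = 1.88%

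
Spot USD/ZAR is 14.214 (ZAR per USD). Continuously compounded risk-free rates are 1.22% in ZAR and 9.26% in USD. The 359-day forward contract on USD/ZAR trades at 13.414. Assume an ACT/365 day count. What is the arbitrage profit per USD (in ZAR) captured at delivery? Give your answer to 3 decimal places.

0.281 per USD (in ZAR)

Fair forward: F* = S·e^(carry·T), with carry = (r_ZAR − r_USD) = 0.0122 − 0.0926 = -0.0804
F* = 14.214 · e^(-0.0804 × 359/365) = 14.214 · e^-0.079078 = 14.214 × 0.923968 = 13.1333
Market 13.414 > fair 13.1333: forward overpriced → cash-and-carry (buy spot, short the forward).
At maturity, profit = |F_mkt − F*| = |13.414 − 13.1333| = 0.281 per USD (in ZAR)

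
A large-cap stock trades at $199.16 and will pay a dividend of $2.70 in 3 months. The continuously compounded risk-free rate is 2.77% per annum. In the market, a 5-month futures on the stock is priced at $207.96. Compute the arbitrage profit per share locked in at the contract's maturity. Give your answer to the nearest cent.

$9.20 per share

PV(dividends) I = 2.70·e^(−0.0277·3/12) = 2.6814
Fair futures F* = (S − I)·e^(rT) = (199.16 − 2.6814)·e^0.011542 = 196.4786 × 1.011609 = 198.7595
Market $207.96 > fair 198.7595: forward overpriced → cash-and-carry (borrow at r, buy the stock and collect the dividends, short the forward).
Profit at T = |F_mkt − F*| = |207.96 − 198.7595| = $9.20 per share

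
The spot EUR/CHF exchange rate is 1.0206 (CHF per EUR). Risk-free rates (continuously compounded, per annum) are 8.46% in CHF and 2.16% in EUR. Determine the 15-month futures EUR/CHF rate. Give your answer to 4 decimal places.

1.1042

F = S·e^((r_CHF − r_EUR)T) = 1.0206 · e^((0.0846 − 0.0216) × 15/12)
= 1.0206 · e^0.078750 = 1.0206 × 1.081934
F = 1.1042 CHF per EUR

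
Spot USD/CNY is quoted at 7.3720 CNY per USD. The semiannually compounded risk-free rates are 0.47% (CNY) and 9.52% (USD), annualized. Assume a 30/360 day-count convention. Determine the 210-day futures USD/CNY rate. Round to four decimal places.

7.0019

By covered interest parity, F = S · (1+r_CNY/2)^(2T) / (1+r_USD/2)^(2T)
= 7.3720 × 1.002742 / 1.055751 = 7.3720 × 0.949790
F = 7.0019 CNY per USD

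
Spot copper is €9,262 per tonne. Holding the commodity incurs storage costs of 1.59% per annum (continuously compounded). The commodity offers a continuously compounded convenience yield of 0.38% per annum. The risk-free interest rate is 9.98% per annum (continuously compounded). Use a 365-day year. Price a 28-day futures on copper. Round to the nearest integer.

Net carry = r + u − y = 0.0998 + 0.0159 − 0.0038 = 0.1119
F = S·e^((r+u−y)T) = 9262 · e^(0.1119 × 28/365) = 9262 · e^0.008584
= 9262 × 1.008621 = €9,342 per tonne

€9,342 per tonne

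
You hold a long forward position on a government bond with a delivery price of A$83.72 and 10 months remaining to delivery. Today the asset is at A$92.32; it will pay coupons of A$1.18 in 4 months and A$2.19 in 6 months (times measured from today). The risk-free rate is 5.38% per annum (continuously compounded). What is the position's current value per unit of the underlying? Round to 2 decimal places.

PV(remaining coupons) I = 1.18·e^(−0.0538·4/12) + 2.19·e^(−0.0538·6/12) = 3.2909
Current forward F = (S − I)·e^(rT) = (92.32 − 3.2909)·e^(0.0538·10/12) = 89.0291 × 1.045854 = 93.1114
Value (long) = (F − K)·e^(−rT) = (93.1114 − 83.72) × 0.956157 = 8.9797
Value = A$8.98

A$8.98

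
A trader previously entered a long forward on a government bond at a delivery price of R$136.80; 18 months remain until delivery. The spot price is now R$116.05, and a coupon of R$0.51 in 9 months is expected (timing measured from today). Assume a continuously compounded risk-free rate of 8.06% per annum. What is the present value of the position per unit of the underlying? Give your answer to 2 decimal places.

-R$5.65

PV(remaining coupons) I = 0.51·e^(−0.0806·9/12) = 0.4801
Current forward F = (S − I)·e^(rT) = (116.05 − 0.4801)·e^(0.0806·18/12) = 115.5699 × 1.128512 = 130.4220
Value (long) = (F − K)·e^(−rT) = (130.4220 − 136.80) × 0.886123 = -5.6517
Value = -R$5.65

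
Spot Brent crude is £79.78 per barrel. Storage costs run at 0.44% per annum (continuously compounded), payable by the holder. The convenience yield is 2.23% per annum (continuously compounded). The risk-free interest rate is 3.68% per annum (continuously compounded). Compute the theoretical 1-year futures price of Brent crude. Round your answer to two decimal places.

£81.30 per barrel

Net carry = r + u − y = 0.0368 + 0.0044 − 0.0223 = 0.0189
F = S·e^((r+u−y)T) = 79.78 · e^(0.0189 × 1) = 79.78 · e^0.018900
= 79.78 × 1.019080 = £81.30 per barrel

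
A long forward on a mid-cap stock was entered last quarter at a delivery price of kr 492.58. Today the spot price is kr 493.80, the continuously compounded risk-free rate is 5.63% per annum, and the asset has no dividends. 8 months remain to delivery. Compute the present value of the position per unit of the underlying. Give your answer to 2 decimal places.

Current fair forward for the remaining 8 months: F = S·e^(r·T), r = 0.0563
F = 493.80 · e^(0.0563 × 8/12) = 493.80 × 1.038247 = 512.6864
Value of long forward = (F − K)·e^(−rT) = (512.6864 − 492.58) · e^(−0.0563·8/12)
= 20.1064 × 0.963162 = 19.37

kr 19.37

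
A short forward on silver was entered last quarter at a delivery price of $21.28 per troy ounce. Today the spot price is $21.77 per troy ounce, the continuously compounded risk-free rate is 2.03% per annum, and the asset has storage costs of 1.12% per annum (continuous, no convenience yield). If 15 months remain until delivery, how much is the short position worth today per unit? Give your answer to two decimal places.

Current fair forward for the remaining 15 months: F = S·e^((r + u)·T), (r + u) = 0.0203 + 0.0112 = 0.0315
F = 21.77 · e^(0.0315 × 15/12) = 21.77 × 1.040160 = 22.6443
Value of long forward = (F − K)·e^(−rT) = (22.6443 − 21.28) · e^(−0.0203·15/12)
= 1.3643 × 0.974944 = 1.33
Short position value = −(long value) = -$1.33

-$1.33 per troy ounce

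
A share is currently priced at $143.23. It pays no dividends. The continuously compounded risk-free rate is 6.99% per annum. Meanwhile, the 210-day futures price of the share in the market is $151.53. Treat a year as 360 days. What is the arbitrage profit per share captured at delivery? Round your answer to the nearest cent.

Fair futures: F* = S·e^(carry·T), with carry = r = 0.0699
F* = 143.23 · e^(0.0699 × 210/360) = 143.23 · e^0.040775 = 143.23 × 1.041618 = $149.1909
Market $151.53 > fair $149.1909: forward overpriced → cash-and-carry (buy spot, short the forward).
At maturity, profit = |F_mkt − F*| = |151.53 − 149.1909| = $2.34 per share

$2.34 per share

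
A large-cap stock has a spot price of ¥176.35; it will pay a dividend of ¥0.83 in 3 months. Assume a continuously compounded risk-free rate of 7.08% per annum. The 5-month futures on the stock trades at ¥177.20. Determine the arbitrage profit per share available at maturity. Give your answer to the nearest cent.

PV(dividends) I = 0.83·e^(−0.0708·3/12) = 0.8154
Fair futures F* = (S − I)·e^(rT) = (176.35 − 0.8154)·e^0.029500 = 175.5346 × 1.029939 = 180.7899
Market ¥177.20 < fair 180.7899: forward underpriced → reverse cash-and-carry (short the stock, invest proceeds at r, pay the dividends, go long the forward).
Profit at T = |F_mkt − F*| = |177.20 − 180.7899| = ¥3.59 per share

¥3.59 per share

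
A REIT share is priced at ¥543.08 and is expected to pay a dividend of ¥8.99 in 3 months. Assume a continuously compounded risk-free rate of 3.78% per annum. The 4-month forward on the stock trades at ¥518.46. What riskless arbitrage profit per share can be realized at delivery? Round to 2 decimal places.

PV(dividends) I = 8.99·e^(−0.0378·3/12) = 8.9054
Fair forward F* = (S − I)·e^(rT) = (543.08 − 8.9054)·e^0.012600 = 534.1746 × 1.012680 = 540.9479
Market ¥518.46 < fair 540.9479: forward underpriced → reverse cash-and-carry (short the stock, invest proceeds at r, pay the dividends, go long the forward).
Profit at T = |F_mkt − F*| = |518.46 − 540.9479| = ¥22.49 per share

¥22.49 per share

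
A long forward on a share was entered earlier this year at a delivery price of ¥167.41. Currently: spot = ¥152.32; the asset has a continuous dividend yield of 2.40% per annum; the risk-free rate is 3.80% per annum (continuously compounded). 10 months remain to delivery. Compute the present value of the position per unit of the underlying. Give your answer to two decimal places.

-¥12.89

Current fair forward for the remaining 10 months: F = S·e^((r − q)·T), (r − q) = 0.0380 − 0.0240 = 0.0140
F = 152.32 · e^(0.0140 × 10/12) = 152.32 × 1.011735 = 154.1075
Value of long forward = (F − K)·e^(−rT) = (154.1075 − 167.41) · e^(−0.0380·10/12)
= -13.3025 × 0.968829 = -12.89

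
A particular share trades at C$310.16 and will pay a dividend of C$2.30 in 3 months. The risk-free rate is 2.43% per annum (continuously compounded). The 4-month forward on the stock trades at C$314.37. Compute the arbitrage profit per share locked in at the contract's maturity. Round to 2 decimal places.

C$3.99 per share

PV(dividends) I = 2.30·e^(−0.0243·3/12) = 2.2861
Fair forward F* = (S − I)·e^(rT) = (310.16 − 2.2861)·e^0.008100 = 307.8739 × 1.008133 = 310.3778
Market C$314.37 > fair 310.3778: forward overpriced → cash-and-carry (borrow at r, buy the stock and collect the dividends, short the forward).
Profit at T = |F_mkt − F*| = |314.37 − 310.3778| = C$3.99 per share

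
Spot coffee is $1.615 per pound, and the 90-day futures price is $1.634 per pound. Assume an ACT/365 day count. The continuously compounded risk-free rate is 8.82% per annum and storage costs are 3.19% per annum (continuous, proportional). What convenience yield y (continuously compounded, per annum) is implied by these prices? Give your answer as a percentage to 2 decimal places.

F = S·e^((r+u−y)T) ⇒ (r+u−y) = ln(F/S)/T
ln(1.634/1.615) = 0.011696; /T ⇒ 0.047434
y = r + u − ln(F/S)/T = 0.0882 + 0.0319 − 0.047434 = 0.072666
y = 7.27%

7.27%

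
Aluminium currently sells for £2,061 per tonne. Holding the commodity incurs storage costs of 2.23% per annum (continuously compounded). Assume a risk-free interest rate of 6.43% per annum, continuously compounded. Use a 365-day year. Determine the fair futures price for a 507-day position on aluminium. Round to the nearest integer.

Net carry = r + u − y = 0.0643 + 0.0223 − 0.0000 = 0.0866
F = S·e^((r+u−y)T) = 2061 · e^(0.0866 × 507/365) = 2061 · e^0.120291
= 2061 × 1.127825 = £2,324 per tonne

£2,324 per tonne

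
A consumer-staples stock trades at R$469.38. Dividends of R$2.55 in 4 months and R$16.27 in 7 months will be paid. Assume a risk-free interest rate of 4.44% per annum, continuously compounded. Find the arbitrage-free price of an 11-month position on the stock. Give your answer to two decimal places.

R$469.75

PV(dividends) I = 2.55·e^(−0.0444·4/12) + 16.27·e^(−0.0444·7/12)
I = 2.5125 + 15.8540 = 18.3665
F = (S − I)·e^(rT) = (469.38 − 18.3665) · e^(0.0444·11/12)
= 451.0135 · e^0.040700 = 451.0135 × 1.041540 = R$469.75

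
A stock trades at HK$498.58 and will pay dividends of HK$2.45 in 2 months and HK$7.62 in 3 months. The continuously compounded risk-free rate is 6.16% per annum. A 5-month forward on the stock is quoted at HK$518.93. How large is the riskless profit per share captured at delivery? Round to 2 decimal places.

HK$17.57 per share

PV(dividends) I = 2.45·e^(−0.0616·2/12) + 7.62·e^(−0.0616·3/12) = 9.9285
Fair forward F* = (S − I)·e^(rT) = (498.58 − 9.9285)·e^0.025667 = 488.6515 × 1.025999 = 501.3560
Market HK$518.93 > fair 501.3560: forward overpriced → cash-and-carry (borrow at r, buy the stock and collect the dividends, short the forward).
Profit at T = |F_mkt − F*| = |518.93 − 501.3560| = HK$17.57 per share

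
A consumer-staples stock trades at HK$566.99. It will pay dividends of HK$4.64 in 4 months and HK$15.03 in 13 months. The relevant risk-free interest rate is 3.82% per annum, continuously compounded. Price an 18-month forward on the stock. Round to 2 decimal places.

PV(dividends) I = 4.64·e^(−0.0382·4/12) + 15.03·e^(−0.0382·13/12)
I = 4.5813 + 14.4207 = 19.0020
F = (S − I)·e^(rT) = (566.99 − 19.0020) · e^(0.0382·18/12)
= 547.9880 · e^0.057300 = 547.9880 × 1.058973 = HK$580.30

HK$580.30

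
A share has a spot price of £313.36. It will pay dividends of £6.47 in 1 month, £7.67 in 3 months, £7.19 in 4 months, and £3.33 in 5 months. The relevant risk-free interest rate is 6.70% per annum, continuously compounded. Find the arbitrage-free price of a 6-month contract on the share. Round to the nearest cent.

£298.96

PV(dividends) I = 6.47·e^(−0.0670·1/12) + 7.67·e^(−0.0670·3/12) + 7.19·e^(−0.0670·4/12) + 3.33·e^(−0.0670·5/12)
I = 6.4340 + 7.5426 + 7.0312 + 3.2383 = 24.2461
F = (S − I)·e^(rT) = (313.36 − 24.2461) · e^(0.0670·6/12)
= 289.1139 · e^0.033500 = 289.1139 × 1.034067 = £298.96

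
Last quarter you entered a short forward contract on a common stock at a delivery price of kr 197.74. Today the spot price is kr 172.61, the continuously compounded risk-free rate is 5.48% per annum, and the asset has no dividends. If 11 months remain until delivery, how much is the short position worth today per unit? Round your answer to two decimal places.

kr 15.44

Current fair forward for the remaining 11 months: F = S·e^(r·T), r = 0.0548
F = 172.61 · e^(0.0548 × 11/12) = 172.61 × 1.051516 = 181.5022
Value of long forward = (F − K)·e^(−rT) = (181.5022 − 197.74) · e^(−0.0548·11/12)
= -16.2378 × 0.951007 = -15.44
Short position value = −(long value) = kr 15.44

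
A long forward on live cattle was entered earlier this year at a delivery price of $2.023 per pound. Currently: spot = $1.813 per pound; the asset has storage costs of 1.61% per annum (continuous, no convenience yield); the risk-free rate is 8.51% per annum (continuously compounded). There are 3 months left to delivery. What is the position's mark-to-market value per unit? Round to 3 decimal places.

Current fair forward for the remaining 3 months: F = S·e^((r + u)·T), (r + u) = 0.0851 + 0.0161 = 0.1012
F = 1.813 · e^(0.1012 × 3/12) = 1.813 × 1.025623 = 1.8595
Value of long forward = (F − K)·e^(−rT) = (1.8595 − 2.023) · e^(−0.0851·3/12)
= -0.1635 × 0.978950 = -0.160

-$0.160 per pound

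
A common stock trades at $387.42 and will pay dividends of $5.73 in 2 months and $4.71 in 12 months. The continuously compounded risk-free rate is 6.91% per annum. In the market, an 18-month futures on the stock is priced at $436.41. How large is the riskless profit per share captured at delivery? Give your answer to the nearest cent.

PV(dividends) I = 5.73·e^(−0.0691·2/12) + 4.71·e^(−0.0691·12/12) = 10.0599
Fair futures F* = (S − I)·e^(rT) = (387.42 − 10.0599)·e^0.103650 = 377.3601 × 1.109212 = 418.5724
Market $436.41 > fair 418.5724: forward overpriced → cash-and-carry (borrow at r, buy the stock and collect the dividends, short the forward).
Profit at T = |F_mkt − F*| = |436.41 − 418.5724| = $17.84 per share

$17.84 per share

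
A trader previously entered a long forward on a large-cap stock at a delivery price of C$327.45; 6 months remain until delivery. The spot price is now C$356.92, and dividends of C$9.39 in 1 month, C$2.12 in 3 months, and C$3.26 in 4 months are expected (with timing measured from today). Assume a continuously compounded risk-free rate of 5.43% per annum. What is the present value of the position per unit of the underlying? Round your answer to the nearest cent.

PV(remaining dividends) I = 9.39·e^(−0.0543·1/12) + 2.12·e^(−0.0543·3/12) + 3.26·e^(−0.0543·4/12) = 14.6405
Current forward F = (S − I)·e^(rT) = (356.92 − 14.6405)·e^(0.0543·6/12) = 342.2795 × 1.027522 = 351.6997
Value (long) = (F − K)·e^(−rT) = (351.6997 − 327.45) × 0.973215 = 23.6002
Value = C$23.60

C$23.60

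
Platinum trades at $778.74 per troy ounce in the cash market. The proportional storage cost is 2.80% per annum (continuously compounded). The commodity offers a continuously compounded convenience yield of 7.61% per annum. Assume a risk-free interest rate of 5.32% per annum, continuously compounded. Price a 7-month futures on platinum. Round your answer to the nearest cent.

$781.06 per troy ounce

Net carry = r + u − y = 0.0532 + 0.0280 − 0.0761 = 0.0051
F = S·e^((r+u−y)T) = 778.74 · e^(0.0051 × 7/12) = 778.74 · e^0.002975
= 778.74 × 1.002979 = $781.06 per troy ounce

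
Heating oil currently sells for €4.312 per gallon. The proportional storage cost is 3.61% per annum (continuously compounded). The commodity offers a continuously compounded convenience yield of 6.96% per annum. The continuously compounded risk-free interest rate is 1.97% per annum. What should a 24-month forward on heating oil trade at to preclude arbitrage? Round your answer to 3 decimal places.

€4.195 per gallon

Net carry = r + u − y = 0.0197 + 0.0361 − 0.0696 = -0.0138
F = S·e^((r+u−y)T) = 4.312 · e^(-0.0138 × 24/12) = 4.312 · e^-0.027600
= 4.312 × 0.972777 = €4.195 per gallon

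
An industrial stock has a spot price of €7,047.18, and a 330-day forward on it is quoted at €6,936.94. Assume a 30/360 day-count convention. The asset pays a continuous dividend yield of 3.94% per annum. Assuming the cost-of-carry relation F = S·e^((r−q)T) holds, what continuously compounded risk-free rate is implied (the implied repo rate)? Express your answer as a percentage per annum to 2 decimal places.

From F = S·e^((r−q)T): (r − q) = ln(F/S)/T
ln(6936.94/7047.18) = ln(0.984357) = -0.015767
(r − q) = -0.015767 / (330/360) = -0.017200
r = ln(F/S)/T + q = -0.017200 + 0.0394 = 0.022200
r = 2.22%

2.22%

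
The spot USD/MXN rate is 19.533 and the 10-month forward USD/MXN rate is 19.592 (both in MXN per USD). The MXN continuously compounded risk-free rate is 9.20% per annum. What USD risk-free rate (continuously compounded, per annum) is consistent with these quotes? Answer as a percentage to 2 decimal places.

F = S·e^((r_MXN − r_USD)T) ⇒ r_USD = r_MXN − ln(F/S)/T
ln(19.592/19.533) = 0.003016; /(10/12) = 0.003619
r_USD = 0.0920 − 0.003619 = 0.088381
r_USD = 8.84%

8.84%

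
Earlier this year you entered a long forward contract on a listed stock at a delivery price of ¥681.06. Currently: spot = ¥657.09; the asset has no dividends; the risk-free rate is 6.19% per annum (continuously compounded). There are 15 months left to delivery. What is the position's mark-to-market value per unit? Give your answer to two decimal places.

¥26.74

Current fair forward for the remaining 15 months: F = S·e^(r·T), r = 0.0619
F = 657.09 · e^(0.0619 × 15/12) = 657.09 × 1.080447 = 709.9509
Value of long forward = (F − K)·e^(−rT) = (709.9509 − 681.06) · e^(−0.0619·15/12)
= 28.8909 × 0.925543 = 26.74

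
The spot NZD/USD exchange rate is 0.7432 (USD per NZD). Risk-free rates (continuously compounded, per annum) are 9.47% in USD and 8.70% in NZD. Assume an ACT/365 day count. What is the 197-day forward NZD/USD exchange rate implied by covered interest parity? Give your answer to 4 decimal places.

0.7463

F = S·e^((r_USD − r_NZD)T) = 0.7432 · e^((0.0947 − 0.0870) × 197/365)
= 0.7432 · e^0.004156 = 0.7432 × 1.004165
F = 0.7463 USD per NZD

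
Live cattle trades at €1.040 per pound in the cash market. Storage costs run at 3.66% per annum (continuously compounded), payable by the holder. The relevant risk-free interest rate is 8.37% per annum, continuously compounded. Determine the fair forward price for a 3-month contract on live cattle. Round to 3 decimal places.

€1.072 per pound

Net carry = r + u − y = 0.0837 + 0.0366 − 0.0000 = 0.1203
F = S·e^((r+u−y)T) = 1.040 · e^(0.1203 × 3/12) = 1.040 · e^0.030075
= 1.040 × 1.030532 = €1.072 per pound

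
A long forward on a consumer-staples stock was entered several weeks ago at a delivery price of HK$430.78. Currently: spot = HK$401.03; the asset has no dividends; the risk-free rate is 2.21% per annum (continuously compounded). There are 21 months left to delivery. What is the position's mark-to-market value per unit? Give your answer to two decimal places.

Current fair forward for the remaining 21 months: F = S·e^(r·T), r = 0.0221
F = 401.03 · e^(0.0221 × 21/12) = 401.03 × 1.039433 = 416.8438
Value of long forward = (F − K)·e^(−rT) = (416.8438 − 430.78) · e^(−0.0221·21/12)
= -13.9362 × 0.962063 = -13.41

-HK$13.41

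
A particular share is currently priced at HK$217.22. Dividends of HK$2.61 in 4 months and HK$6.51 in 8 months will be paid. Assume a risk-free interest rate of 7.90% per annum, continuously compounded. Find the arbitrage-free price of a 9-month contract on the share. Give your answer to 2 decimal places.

PV(dividends) I = 2.61·e^(−0.0790·4/12) + 6.51·e^(−0.0790·8/12)
I = 2.5422 + 6.1760 = 8.7182
F = (S − I)·e^(rT) = (217.22 − 8.7182) · e^(0.0790·9/12)
= 208.5018 · e^0.059250 = 208.5018 × 1.061040 = HK$221.23

HK$221.23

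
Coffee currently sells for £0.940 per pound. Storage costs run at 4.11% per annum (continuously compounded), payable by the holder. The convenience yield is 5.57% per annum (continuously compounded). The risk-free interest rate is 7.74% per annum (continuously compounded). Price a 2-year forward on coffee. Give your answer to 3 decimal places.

£1.066 per pound

Net carry = r + u − y = 0.0774 + 0.0411 − 0.0557 = 0.0628
F = S·e^((r+u−y)T) = 0.940 · e^(0.0628 × 2) = 0.940 · e^0.125600
= 0.940 × 1.133829 = £1.066 per pound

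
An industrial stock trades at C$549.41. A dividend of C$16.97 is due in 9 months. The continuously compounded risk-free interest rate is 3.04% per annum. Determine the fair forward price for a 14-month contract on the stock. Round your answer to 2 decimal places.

C$552.06

PV(dividends) I = 16.97·e^(−0.0304·9/12)
I = 16.5875
F = (S − I)·e^(rT) = (549.41 − 16.5875) · e^(0.0304·14/12)
= 532.8225 · e^0.035467 = 532.8225 × 1.036103 = C$552.06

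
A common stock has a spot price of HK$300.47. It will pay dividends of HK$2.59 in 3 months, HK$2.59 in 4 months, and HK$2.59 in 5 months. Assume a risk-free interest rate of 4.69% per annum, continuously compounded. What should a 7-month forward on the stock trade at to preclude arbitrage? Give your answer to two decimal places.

HK$300.94

PV(dividends) I = 2.59·e^(−0.0469·3/12) + 2.59·e^(−0.0469·4/12) + 2.59·e^(−0.0469·5/12)
I = 2.5598 + 2.5498 + 2.5399 = 7.6495
F = (S − I)·e^(rT) = (300.47 − 7.6495) · e^(0.0469·7/12)
= 292.8205 · e^0.027358 = 292.8205 × 1.027736 = HK$300.94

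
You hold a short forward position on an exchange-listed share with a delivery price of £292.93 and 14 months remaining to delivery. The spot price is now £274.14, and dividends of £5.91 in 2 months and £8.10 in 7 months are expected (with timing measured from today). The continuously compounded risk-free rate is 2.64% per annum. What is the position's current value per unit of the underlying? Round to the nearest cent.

£23.77

PV(remaining dividends) I = 5.91·e^(−0.0264·2/12) + 8.10·e^(−0.0264·7/12) = 13.8603
Current forward F = (S − I)·e^(rT) = (274.14 − 13.8603)·e^(0.0264·14/12) = 260.2797 × 1.031279 = 268.4210
Value (long) = (F − K)·e^(−rT) = (268.4210 − 292.93) × 0.969669 = -23.7656
Short position value = −(long value) = £23.77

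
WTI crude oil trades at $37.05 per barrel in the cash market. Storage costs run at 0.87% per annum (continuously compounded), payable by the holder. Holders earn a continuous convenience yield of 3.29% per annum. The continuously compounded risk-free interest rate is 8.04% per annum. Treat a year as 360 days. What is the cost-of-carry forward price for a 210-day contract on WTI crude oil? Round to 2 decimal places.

Net carry = r + u − y = 0.0804 + 0.0087 − 0.0329 = 0.0562
F = S·e^((r+u−y)T) = 37.05 · e^(0.0562 × 210/360) = 37.05 · e^0.032783
= 37.05 × 1.033326 = $38.28 per barrel

$38.28 per barrel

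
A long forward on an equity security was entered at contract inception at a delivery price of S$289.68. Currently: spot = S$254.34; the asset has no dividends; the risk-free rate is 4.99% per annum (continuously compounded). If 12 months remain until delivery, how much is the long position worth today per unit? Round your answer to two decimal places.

-S$21.24

Current fair forward for the remaining 12 months: F = S·e^(r·T), r = 0.0499
F = 254.34 · e^(0.0499 × 12/12) = 254.34 × 1.051166 = 267.3536
Value of long forward = (F − K)·e^(−rT) = (267.3536 − 289.68) · e^(−0.0499·12/12)
= -22.3264 × 0.951325 = -21.24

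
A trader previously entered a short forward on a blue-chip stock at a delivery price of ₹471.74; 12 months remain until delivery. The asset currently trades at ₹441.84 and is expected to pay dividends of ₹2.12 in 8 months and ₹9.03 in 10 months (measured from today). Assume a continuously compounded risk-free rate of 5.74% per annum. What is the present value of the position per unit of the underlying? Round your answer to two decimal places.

₹14.23

PV(remaining dividends) I = 2.12·e^(−0.0574·8/12) + 9.03·e^(−0.0574·10/12) = 10.6486
Current forward F = (S − I)·e^(rT) = (441.84 − 10.6486)·e^(0.0574·12/12) = 431.1914 × 1.059079 = 456.6658
Value (long) = (F − K)·e^(−rT) = (456.6658 − 471.74) × 0.944216 = -14.2333
Short position value = −(long value) = ₹14.23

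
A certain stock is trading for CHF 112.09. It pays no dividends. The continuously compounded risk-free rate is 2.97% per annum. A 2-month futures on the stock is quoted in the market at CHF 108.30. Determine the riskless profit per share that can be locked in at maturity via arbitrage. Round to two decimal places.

Fair futures: F* = S·e^(carry·T), with carry = r = 0.0297
F* = 112.09 · e^(0.0297 × 2/12) = 112.09 · e^0.004950 = 112.09 × 1.004962 = CHF 112.6462
Market CHF 108.30 < fair CHF 112.6462: forward underpriced → reverse cash-and-carry (short spot, go long the forward).
At maturity, profit = |F_mkt − F*| = |108.30 − 112.6462| = CHF 4.35 per share

CHF 4.35 per share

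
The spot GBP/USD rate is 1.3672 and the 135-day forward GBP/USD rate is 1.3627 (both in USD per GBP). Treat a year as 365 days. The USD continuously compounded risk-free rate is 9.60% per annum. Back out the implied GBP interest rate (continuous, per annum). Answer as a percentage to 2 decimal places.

10.49%

F = S·e^((r_USD − r_GBP)T) ⇒ r_GBP = r_USD − ln(F/S)/T
ln(1.3627/1.3672) = -0.003297; /(135/365) = -0.008914
r_GBP = 0.0960 + 0.008914 = 0.104914
r_GBP = 10.49%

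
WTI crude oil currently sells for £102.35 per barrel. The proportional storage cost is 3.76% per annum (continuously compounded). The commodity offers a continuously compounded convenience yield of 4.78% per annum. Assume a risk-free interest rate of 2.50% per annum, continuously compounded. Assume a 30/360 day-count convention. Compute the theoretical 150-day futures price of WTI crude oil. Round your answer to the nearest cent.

Net carry = r + u − y = 0.0250 + 0.0376 − 0.0478 = 0.0148
F = S·e^((r+u−y)T) = 102.35 · e^(0.0148 × 150/360) = 102.35 · e^0.006167
= 102.35 × 1.006186 = £102.98 per barrel

£102.98 per barrel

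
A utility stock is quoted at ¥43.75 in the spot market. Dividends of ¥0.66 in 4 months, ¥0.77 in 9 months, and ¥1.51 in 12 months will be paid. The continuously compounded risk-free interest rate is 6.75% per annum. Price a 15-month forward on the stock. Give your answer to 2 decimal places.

¥44.57

PV(dividends) I = 0.66·e^(−0.0675·4/12) + 0.77·e^(−0.0675·9/12) + 1.51·e^(−0.0675·12/12)
I = 0.6453 + 0.7320 + 1.4114 = 2.7887
F = (S − I)·e^(rT) = (43.75 − 2.7887) · e^(0.0675·15/12)
= 40.9613 · e^0.084375 = 40.9613 × 1.088037 = ¥44.57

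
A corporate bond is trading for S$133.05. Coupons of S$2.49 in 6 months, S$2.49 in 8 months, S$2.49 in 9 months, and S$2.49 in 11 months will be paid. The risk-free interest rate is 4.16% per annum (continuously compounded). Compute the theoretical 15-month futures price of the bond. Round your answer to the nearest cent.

S$129.96

PV(coupons) I = 2.49·e^(−0.0416·6/12) + 2.49·e^(−0.0416·8/12) + 2.49·e^(−0.0416·9/12) + 2.49·e^(−0.0416·11/12)
I = 2.4387 + 2.4219 + 2.4135 + 2.3968 = 9.6709
F = (S − I)·e^(rT) = (133.05 − 9.6709) · e^(0.0416·15/12)
= 123.3791 · e^0.052000 = 123.3791 × 1.053376 = S$129.96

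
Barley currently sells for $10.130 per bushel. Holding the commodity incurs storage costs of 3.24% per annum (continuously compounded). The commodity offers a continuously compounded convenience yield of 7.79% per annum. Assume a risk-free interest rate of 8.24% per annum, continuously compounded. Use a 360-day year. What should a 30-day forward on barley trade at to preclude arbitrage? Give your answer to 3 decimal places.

$10.161 per bushel

Net carry = r + u − y = 0.0824 + 0.0324 − 0.0779 = 0.0369
F = S·e^((r+u−y)T) = 10.130 · e^(0.0369 × 30/360) = 10.130 · e^0.003075
= 10.130 × 1.003080 = $10.161 per bushel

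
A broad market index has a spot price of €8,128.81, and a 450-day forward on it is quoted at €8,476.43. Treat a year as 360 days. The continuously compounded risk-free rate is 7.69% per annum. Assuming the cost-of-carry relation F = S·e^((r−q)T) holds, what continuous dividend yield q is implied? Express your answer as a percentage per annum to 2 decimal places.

From F = S·e^((r−q)T): (r − q) = ln(F/S)/T
ln(8476.43/8128.81) = ln(1.042764) = 0.041875
(r − q) = 0.041875 / (450/360) = 0.033500
q = r − ln(F/S)/T = 0.0769 − 0.033500 = 0.043400
q = 4.34%

4.34%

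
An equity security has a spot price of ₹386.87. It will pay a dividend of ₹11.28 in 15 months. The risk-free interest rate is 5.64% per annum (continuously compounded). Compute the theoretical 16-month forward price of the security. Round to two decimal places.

PV(dividends) I = 11.28·e^(−0.0564·15/12)
I = 10.5121
F = (S − I)·e^(rT) = (386.87 − 10.5121) · e^(0.0564·16/12)
= 376.3579 · e^0.075200 = 376.3579 × 1.078100 = ₹405.75

₹405.75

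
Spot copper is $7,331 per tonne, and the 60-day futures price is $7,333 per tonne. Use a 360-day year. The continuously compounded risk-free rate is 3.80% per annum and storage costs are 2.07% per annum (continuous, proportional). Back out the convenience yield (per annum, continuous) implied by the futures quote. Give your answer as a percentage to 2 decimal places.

F = S·e^((r+u−y)T) ⇒ (r+u−y) = ln(F/S)/T
ln(7333/7331) = 0.000273; /T ⇒ 0.001638
y = r + u − ln(F/S)/T = 0.0380 + 0.0207 − 0.001638 = 0.057062
y = 5.71%

5.71%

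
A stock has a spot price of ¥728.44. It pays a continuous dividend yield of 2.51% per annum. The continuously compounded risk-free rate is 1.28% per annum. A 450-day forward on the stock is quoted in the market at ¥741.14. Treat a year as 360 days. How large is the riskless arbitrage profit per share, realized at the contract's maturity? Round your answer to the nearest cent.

Fair forward: F* = S·e^(carry·T), with carry = (r − q) = 0.0128 − 0.0251 = -0.0123
F* = 728.44 · e^(-0.0123 × 450/360) = 728.44 · e^-0.015375 = 728.44 × 0.984743 = ¥717.3262
Market ¥741.14 > fair ¥717.3262: forward overpriced → cash-and-carry (buy spot, short the forward).
At maturity, profit = |F_mkt − F*| = |741.14 − 717.3262| = ¥23.81 per share

¥23.81 per share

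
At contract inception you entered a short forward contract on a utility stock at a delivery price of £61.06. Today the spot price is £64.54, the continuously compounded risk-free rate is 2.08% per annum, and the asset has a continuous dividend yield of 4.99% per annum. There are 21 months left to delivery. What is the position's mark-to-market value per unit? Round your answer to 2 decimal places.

Current fair forward for the remaining 21 months: F = S·e^((r − q)·T), (r − q) = 0.0208 − 0.0499 = -0.0291
F = 64.54 · e^(-0.0291 × 21/12) = 64.54 × 0.950350 = 61.3356
Value of long forward = (F − K)·e^(−rT) = (61.3356 − 61.06) · e^(−0.0208·21/12)
= 0.2756 × 0.964255 = 0.27
Short position value = −(long value) = -£0.27

-£0.27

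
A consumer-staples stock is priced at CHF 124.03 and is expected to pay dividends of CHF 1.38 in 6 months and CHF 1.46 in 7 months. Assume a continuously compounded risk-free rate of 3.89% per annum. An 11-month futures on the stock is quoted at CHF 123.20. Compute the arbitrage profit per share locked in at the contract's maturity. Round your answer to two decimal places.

PV(dividends) I = 1.38·e^(−0.0389·6/12) + 1.46·e^(−0.0389·7/12) = 2.7807
Fair futures F* = (S − I)·e^(rT) = (124.03 − 2.7807)·e^0.035658 = 121.2493 × 1.036301 = 125.6508
Market CHF 123.20 < fair 125.6508: forward underpriced → reverse cash-and-carry (short the stock, invest proceeds at r, pay the dividends, go long the forward).
Profit at T = |F_mkt − F*| = |123.20 − 125.6508| = CHF 2.45 per share

CHF 2.45 per share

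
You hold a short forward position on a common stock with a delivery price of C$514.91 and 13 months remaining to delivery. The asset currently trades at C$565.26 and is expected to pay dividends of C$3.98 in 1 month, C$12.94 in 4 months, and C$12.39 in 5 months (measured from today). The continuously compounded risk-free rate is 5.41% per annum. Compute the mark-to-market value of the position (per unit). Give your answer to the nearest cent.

-C$50.88

PV(remaining dividends) I = 3.98·e^(−0.0541·1/12) + 12.94·e^(−0.0541·4/12) + 12.39·e^(−0.0541·5/12) = 28.7847
Current forward F = (S − I)·e^(rT) = (565.26 − 28.7847)·e^(0.0541·13/12) = 536.4753 × 1.060360 = 568.8569
Value (long) = (F − K)·e^(−rT) = (568.8569 − 514.91) × 0.943076 = 50.8760
Short position value = −(long value) = -C$50.88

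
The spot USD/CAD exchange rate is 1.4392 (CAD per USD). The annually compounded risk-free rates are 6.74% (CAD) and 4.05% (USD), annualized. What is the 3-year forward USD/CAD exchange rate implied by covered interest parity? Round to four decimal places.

1.5537

By covered interest parity, F = S · (1+r_CAD)^T / (1+r_USD)^T
= 1.4392 × 1.216134 / 1.126487 = 1.4392 × 1.079581
F = 1.5537 CAD per USD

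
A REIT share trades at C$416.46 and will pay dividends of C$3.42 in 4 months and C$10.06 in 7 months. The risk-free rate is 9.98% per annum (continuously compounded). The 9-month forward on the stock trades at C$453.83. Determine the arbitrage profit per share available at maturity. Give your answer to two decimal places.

C$18.80 per share

PV(dividends) I = 3.42·e^(−0.0998·4/12) + 10.06·e^(−0.0998·7/12) = 12.7992
Fair forward F* = (S − I)·e^(rT) = (416.46 − 12.7992)·e^0.074850 = 403.6608 × 1.077722 = 435.0341
Market C$453.83 > fair 435.0341: forward overpriced → cash-and-carry (borrow at r, buy the stock and collect the dividends, short the forward).
Profit at T = |F_mkt − F*| = |453.83 − 435.0341| = C$18.80 per share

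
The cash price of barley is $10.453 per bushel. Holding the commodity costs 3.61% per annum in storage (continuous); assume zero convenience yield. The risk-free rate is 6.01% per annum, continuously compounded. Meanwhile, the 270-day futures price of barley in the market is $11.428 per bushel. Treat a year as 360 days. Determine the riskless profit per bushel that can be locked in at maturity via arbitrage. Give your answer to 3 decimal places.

$0.193 per bushel

Fair futures: F* = S·e^(carry·T), with carry = (r + u) = 0.0601 + 0.0361 = 0.0962
F* = 10.453 · e^(0.0962 × 270/360) = 10.453 · e^0.072150 = 10.453 × 1.074817 = $11.2351
Market $11.428 > fair $11.2351: forward overpriced → cash-and-carry (buy spot, short the forward).
At maturity, profit = |F_mkt − F*| = |11.428 − 11.2351| = $0.193 per bushel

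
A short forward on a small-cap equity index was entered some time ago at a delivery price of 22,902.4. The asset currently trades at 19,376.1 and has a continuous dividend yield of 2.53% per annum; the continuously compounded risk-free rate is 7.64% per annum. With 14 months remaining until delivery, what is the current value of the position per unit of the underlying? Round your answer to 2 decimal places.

2136.83

Current fair forward for the remaining 14 months: F = S·e^((r − q)·T), (r − q) = 0.0764 − 0.0253 = 0.0511
F = 19376.1 · e^(0.0511 × 14/12) = 19376.1 × 1.06142959 = 20566.3659
Value of long forward = (F − K)·e^(−rT) = (20566.3659 − 22902.4) · e^(−0.0764·14/12)
= -2336.0341 × 0.91472360 = -2136.83
Short position value = −(long value) = 2136.83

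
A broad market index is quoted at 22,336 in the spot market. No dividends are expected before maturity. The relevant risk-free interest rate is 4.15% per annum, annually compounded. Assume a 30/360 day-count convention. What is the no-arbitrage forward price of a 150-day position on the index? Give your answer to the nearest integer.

22,718

F = S · (1+r)^T
= 22336 × 1.017087
F = 22,718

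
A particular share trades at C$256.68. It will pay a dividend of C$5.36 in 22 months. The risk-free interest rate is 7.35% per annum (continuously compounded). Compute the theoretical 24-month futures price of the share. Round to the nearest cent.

C$291.90

PV(dividends) I = 5.36·e^(−0.0735·22/12)
I = 4.6843
F = (S − I)·e^(rT) = (256.68 − 4.6843) · e^(0.0735·24/12)
= 251.9957 · e^0.147000 = 251.9957 × 1.158354 = C$291.90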